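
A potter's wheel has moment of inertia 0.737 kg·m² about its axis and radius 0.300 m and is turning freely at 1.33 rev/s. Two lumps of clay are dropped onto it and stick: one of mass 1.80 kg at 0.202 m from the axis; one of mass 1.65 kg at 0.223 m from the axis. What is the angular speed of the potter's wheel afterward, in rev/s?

No external torque acts about the axis; L_before = L_after.
Added inertia Σmr² = (1.80)(0.202)² + (1.65)(0.223)² = 0.1555 kg·m²; I_f = 0.7370 + 0.1555 = 0.8925 kg·m².
ω_f = I_p ω_i / I_f = (0.7370)(1.33) / 0.8925 = 1.098 rev/s.

ω_f ≈ 1.10 rev/s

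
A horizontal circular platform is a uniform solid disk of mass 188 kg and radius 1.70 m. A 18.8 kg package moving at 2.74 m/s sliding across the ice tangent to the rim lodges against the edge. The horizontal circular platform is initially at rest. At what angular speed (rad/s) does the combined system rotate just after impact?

About the central axle the impulsive forces during the collision are internal, so angular momentum about that axis is conserved.
I_p = ½(188)(1.70)² = 271.7 kg·m². Taking the sense of the package's angular momentum as positive, L_{package} = m v R = (18.8)(2.74)(1.70) = 87.57 kg·m²/s.
L_i = 0 + 87.57 = 87.57 kg·m²/s.
After sticking, I_f = I_p + m R² = 271.7 + (18.8)(1.70)² = 326.0 kg·m².
ω_f = L_i / I_f = 87.57 / 326.0 = 0.2686 rad/s.

|ω_f| ≈ 0.269 rad/s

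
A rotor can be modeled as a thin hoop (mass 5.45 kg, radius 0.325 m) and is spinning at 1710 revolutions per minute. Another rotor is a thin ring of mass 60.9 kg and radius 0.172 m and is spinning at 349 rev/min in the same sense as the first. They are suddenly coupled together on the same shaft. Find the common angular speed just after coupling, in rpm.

The coupling torques are internal; angular momentum about the shared axis is conserved.
Moments of inertia: I_A = (5.45)(0.325)² = 0.5757 kg·m²; I_B = (60.9)(0.172)² = 1.802 kg·m².
Taking A's sense as positive: L = (0.5757)(1710) + (1.802)(349) = 1613 kg·m²·rpm.
Combined I = 0.5757 + 1.802 = 2.377 kg·m².
ω_f = L / I = 1613 / 2.377 = 678.6 rpm.

|ω_f| ≈ 679 rpm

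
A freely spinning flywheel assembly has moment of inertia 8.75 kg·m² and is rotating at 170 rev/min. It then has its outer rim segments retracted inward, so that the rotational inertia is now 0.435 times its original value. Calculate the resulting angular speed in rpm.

ω₂ ≈ 391 rpm

No external torque acts about the spin axis, so angular momentum is conserved.
I₂ = 0.435 × 8.75 = 3.806 kg·m².
ω₂ = I₁ω₁ / I₂ = (8.750)(170 rpm) / (3.806) = 390.8 rpm.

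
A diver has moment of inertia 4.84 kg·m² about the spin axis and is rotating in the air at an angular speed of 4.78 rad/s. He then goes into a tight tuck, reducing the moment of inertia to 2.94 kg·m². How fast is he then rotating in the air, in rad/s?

ω₂ ≈ 7.87 rad/s

No external torque acts about the spin axis, so angular momentum is conserved.
ω₂ = I₁ω₁ / I₂ = (4.840)(4.78 rad/s) / (2.940) = 7.869 rad/s.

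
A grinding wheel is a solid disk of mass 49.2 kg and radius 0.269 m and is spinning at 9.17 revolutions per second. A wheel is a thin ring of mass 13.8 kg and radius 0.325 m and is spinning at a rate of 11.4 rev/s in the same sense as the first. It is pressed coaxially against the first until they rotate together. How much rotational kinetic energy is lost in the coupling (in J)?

No external torque acts about the common axis, so total angular momentum is conserved.
Moments of inertia: I_A = ½(49.2)(0.269)² = 1.780 kg·m²; I_B = (13.8)(0.325)² = 1.458 kg·m².
Taking A's sense as positive: L = (1.780)(9.17) + (1.458)(11.4) = 32.94 kg·m²·rev/s.
Combined I = 1.780 + 1.458 = 3.238 kg·m².
ω_f = L / I = 32.94 / 3.238 = 10.17 rev/s.
KE_i = ½ΣIω² = 6694 J; KE_f = ½(3.238)(63.92)² = 6615 J.

ΔKE lost ≈ 78.7 J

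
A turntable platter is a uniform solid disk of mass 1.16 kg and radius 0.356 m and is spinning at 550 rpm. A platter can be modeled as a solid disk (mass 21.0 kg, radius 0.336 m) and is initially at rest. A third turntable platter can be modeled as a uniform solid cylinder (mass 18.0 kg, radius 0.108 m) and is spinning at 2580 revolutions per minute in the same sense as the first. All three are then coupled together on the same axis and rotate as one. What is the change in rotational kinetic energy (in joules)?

No external torque acts about the common axis, so total angular momentum is conserved.
Moments of inertia: I_A = ½(1.16)(0.356)² = 0.07351 kg·m²; I_B = ½(21.0)(0.336)² = 1.185 kg·m²; I_C = ½(18.0)(0.108)² = 0.1050 kg·m².
Taking A's sense as positive: L = (0.07351)(550) + (0.1050)(2580) = 311.3 kg·m²·rpm.
Combined I = 0.07351 + 1.185 + 0.1050 = 1.364 kg·m².
ω_f = L / I = 311.3 / 1.364 = 228.2 rpm.
KE_i = ½ΣIω² = 3953 J; KE_f = ½(1.364)(23.90)² = 389.5 J.

ΔKE ≈ -3560 J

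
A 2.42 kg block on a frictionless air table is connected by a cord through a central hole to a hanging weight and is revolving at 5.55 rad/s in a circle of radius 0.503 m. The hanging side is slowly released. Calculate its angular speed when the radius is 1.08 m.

The constraining force is radial, so m r² ω about the center is conserved.
ω₂ = ω₁ (r₁/r₂)² = (5.55)(0.503/1.08)² = 1.204 rad/s.

ω₂ ≈ 1.20 rad/s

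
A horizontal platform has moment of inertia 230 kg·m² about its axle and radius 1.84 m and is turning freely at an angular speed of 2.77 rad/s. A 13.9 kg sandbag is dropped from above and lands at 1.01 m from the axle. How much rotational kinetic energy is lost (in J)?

energy lost ≈ 51.2 J

No external torque acts about the axle; L_before = L_after.
Added inertia Σmr² = (13.9)(1.01)² = 14.18 kg·m²; I_f = 230.0 + 14.18 = 244.2 kg·m².
ω_f = I_p ω_i / I_f = (230.0)(2.77) / 244.2 = 2.609 rad/s.
KE_i = ½(230.0)(2.770 rad/s)² = 882.4 J; KE_f = ½(244.2)(2.609)² = 831.1 J.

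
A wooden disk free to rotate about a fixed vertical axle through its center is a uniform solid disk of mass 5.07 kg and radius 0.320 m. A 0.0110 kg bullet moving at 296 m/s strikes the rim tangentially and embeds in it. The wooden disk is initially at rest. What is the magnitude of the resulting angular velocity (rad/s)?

About the axle the impulsive forces during the collision are internal, so angular momentum about that axis is conserved.
I_p = ½(5.07)(0.320)² = 0.2596 kg·m². Taking the sense of the bullet's angular momentum as positive, L_{bullet} = m v R = (0.0110)(296)(0.320) = 1.042 kg·m²/s.
L_i = 0 + 1.042 = 1.042 kg·m²/s.
After sticking, I_f = I_p + m R² = 0.2596 + (0.0110)(0.320)² = 0.2607 kg·m².
ω_f = L_i / I_f = 1.042 / 0.2607 = 3.996 rad/s.

|ω_f| ≈ 4.00 rad/s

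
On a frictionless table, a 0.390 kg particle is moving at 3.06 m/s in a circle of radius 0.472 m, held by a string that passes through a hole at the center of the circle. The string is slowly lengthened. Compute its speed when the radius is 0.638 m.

v₂ ≈ 2.26 m/s

Central (radial) force ⇒ zero torque about the center ⇒ m v r is constant.
v₂ = v₁ r₁ / r₂ = (3.06)(0.472) / (0.638) = 2.264 m/s.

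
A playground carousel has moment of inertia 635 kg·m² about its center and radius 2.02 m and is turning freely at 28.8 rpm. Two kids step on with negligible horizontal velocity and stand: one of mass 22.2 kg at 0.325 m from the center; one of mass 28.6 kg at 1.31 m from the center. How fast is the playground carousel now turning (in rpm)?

The added mass arrives with no angular momentum about the center, and any external torque about the center is negligible, so the system's angular momentum is conserved.
Added inertia Σmr² = (22.2)(0.325)² + (28.6)(1.31)² = 51.43 kg·m²; I_f = 635.0 + 51.43 = 686.4 kg·m².
ω_f = I_p ω_i / I_f = (635.0)(28.8) / 686.4 = 26.64 rpm.

ω_f ≈ 26.6 rpm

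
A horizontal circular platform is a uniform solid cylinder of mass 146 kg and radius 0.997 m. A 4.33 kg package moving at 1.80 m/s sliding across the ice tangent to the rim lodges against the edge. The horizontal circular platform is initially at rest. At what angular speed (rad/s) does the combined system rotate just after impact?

|ω_f| ≈ 0.101 rad/s

About the central axle the impulsive forces during the collision are internal, so angular momentum about that axis is conserved.
I_p = ½(146)(0.997)² = 72.56 kg·m². Taking the sense of the package's angular momentum as positive, L_{package} = m v R = (4.33)(1.80)(0.997) = 7.771 kg·m²/s.
L_i = 0 + 7.771 = 7.771 kg·m²/s.
After sticking, I_f = I_p + m R² = 72.56 + (4.33)(0.997)² = 76.87 kg·m².
ω_f = L_i / I_f = 7.771 / 76.87 = 0.1011 rad/s.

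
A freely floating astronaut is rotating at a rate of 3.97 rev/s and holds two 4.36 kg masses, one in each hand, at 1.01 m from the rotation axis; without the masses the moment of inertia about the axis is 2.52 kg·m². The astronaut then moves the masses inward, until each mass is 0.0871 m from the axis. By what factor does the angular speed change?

ω₂/ω₁ ≈ 4.41

With no external torque about the axis, L is conserved: I₁ω₁ = I₂ω₂.
I₁ = 2.52 + 2(4.36)(1.01)² = 11.42 kg·m²; I₂ = 2.52 + 2(4.36)(0.0871)² = 2.586 kg·m².
ω₂/ω₁ = I₁/I₂ = 11.42 / 2.586 = 4.414.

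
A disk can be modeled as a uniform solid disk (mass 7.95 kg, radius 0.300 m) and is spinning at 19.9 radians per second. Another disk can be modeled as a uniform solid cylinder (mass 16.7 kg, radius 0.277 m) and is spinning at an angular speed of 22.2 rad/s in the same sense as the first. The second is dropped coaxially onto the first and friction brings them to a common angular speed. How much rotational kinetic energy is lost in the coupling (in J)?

ΔKE lost ≈ 0.607 J

The coupling torques are internal; angular momentum about the shared axis is conserved.
Moments of inertia: I_A = ½(7.95)(0.300)² = 0.3577 kg·m²; I_B = ½(16.7)(0.277)² = 0.6407 kg·m².
Taking A's sense as positive: L = (0.3577)(19.9) + (0.6407)(22.2) = 21.34 kg·m²·rad/s.
Combined I = 0.3577 + 0.6407 = 0.9984 kg·m².
ω_f = L / I = 21.34 / 0.9984 = 21.38 rad/s.
KE_i = ½ΣIω² = 228.7 J; KE_f = ½(0.9984)(21.38)² = 228.1 J.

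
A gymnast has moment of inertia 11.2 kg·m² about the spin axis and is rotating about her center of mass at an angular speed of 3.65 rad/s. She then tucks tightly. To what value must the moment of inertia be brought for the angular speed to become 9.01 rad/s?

Angular momentum about the spin axis is conserved since the torque about it is zero.
I₂ = I₁ω₁ / ω₂ = (11.2)(3.65) / (9.01) = 4.537 kg·m².

I₂ ≈ 4.54 kg·m²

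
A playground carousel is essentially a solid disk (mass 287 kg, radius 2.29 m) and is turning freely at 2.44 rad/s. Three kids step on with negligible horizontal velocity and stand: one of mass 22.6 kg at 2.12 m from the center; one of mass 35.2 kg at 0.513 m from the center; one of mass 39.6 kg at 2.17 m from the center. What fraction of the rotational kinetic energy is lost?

No external torque acts about the center; L_before = L_after.
I_p = ½(287)(2.29)² = 752.5 kg·m².
Added inertia Σmr² = (22.6)(2.12)² + (35.2)(0.513)² + (39.6)(2.17)² = 297.3 kg·m²; I_f = 752.5 + 297.3 = 1050 kg·m².
ω_f = I_p ω_i / I_f = (752.5)(2.44) / 1050 = 1.749 rad/s.
KE_i = ½(752.5)(2.440 rad/s)² = 2240 J; KE_f = ½(1050)(1.749)² = 1606 J.
Fraction lost = 0.2832.

fraction ≈ 0.283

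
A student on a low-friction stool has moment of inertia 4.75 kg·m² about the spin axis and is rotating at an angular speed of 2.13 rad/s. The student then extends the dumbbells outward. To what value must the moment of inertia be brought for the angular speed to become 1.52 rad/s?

I₂ ≈ 6.66 kg·m²

Angular momentum about the spin axis is conserved since the torque about it is zero.
I₂ = I₁ω₁ / ω₂ = (4.75)(2.13) / (1.52) = 6.656 kg·m².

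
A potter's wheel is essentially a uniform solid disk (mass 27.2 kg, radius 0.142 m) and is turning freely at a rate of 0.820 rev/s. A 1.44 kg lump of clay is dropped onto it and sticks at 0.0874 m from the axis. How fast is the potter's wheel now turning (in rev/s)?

No external torque acts about the axis; L_before = L_after.
I_p = ½(27.2)(0.142)² = 0.2742 kg·m².
Added inertia Σmr² = (1.44)(0.0874)² = 0.01100 kg·m²; I_f = 0.2742 + 0.01100 = 0.2852 kg·m².
ω_f = I_p ω_i / I_f = (0.2742)(0.820) / 0.2852 = 0.7884 rev/s.

ω_f ≈ 0.788 rev/s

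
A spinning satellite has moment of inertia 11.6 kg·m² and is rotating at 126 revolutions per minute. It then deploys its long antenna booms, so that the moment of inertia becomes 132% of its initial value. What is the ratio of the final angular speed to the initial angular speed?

No external torque acts about the spin axis, so angular momentum is conserved.
I₂ = 1.32 × 11.6 = 15.31 kg·m².
ω₂/ω₁ = I₁/I₂ = 11.60 / 15.31 = 0.7576.

ω₂/ω₁ ≈ 0.758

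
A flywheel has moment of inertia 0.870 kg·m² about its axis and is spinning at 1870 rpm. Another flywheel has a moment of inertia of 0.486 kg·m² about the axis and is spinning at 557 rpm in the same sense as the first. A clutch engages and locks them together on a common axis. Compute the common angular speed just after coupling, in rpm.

|ω_f| ≈ 1400 rpm

No external torque acts about the common axis, so total angular momentum is conserved.
Taking A's sense as positive: L = (0.8700)(1870) + (0.4860)(557) = 1898 kg·m²·rpm.
Combined I = 0.8700 + 0.4860 = 1.356 kg·m².
ω_f = L / I = 1898 / 1.356 = 1399 rpm.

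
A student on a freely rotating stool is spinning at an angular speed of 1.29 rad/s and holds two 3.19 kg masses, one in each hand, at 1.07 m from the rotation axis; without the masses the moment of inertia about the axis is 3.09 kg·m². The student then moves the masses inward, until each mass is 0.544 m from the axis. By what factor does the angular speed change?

ω₂/ω₁ ≈ 2.09

With no external torque about the axis, L is conserved: I₁ω₁ = I₂ω₂.
I₁ = 3.09 + 2(3.19)(1.07)² = 10.39 kg·m²; I₂ = 3.09 + 2(3.19)(0.544)² = 4.978 kg·m².
ω₂/ω₁ = I₁/I₂ = 10.39 / 4.978 = 2.088.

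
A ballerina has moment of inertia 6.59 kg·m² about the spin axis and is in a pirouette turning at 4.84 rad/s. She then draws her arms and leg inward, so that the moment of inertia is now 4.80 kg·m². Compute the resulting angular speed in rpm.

No external torque acts about the spin axis, so angular momentum is conserved.
ω₂ = I₁ω₁ / I₂ = (6.590)(4.84 rad/s) / (4.800) = 6.645 rad/s = 63.45 rpm.

ω₂ ≈ 63.5 rpm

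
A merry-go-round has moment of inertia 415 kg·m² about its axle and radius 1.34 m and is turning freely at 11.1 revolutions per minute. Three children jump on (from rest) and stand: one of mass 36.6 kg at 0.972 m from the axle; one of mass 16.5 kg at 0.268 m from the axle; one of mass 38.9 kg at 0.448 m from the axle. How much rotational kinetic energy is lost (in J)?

energy lost ≈ 26.6 J

No external torque acts about the axle; L_before = L_after.
Added inertia Σmr² = (36.6)(0.972)² + (16.5)(0.268)² + (38.9)(0.448)² = 43.57 kg·m²; I_f = 415.0 + 43.57 = 458.6 kg·m².
ω_f = I_p ω_i / I_f = (415.0)(11.1) / 458.6 = 10.05 rpm.
KE_i = ½(415.0)(1.162 rad/s)² = 280.4 J; KE_f = ½(458.6)(1.052)² = 253.7 J.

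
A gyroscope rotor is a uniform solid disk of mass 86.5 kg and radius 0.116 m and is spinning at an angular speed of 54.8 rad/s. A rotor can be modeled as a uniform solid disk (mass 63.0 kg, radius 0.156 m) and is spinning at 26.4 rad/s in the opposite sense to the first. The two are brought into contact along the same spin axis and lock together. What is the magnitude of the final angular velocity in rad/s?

|ω_f| ≈ 8.64 rad/s

No external torque acts about the common axis, so total angular momentum is conserved.
Moments of inertia: I_A = ½(86.5)(0.116)² = 0.5820 kg·m²; I_B = ½(63.0)(0.156)² = 0.7666 kg·m².
Taking A's sense as positive: L = (0.5820)(54.8) − (0.7666)(26.4) = 11.65 kg·m²·rad/s.
Combined I = 0.5820 + 0.7666 = 1.349 kg·m².
ω_f = L / I = 11.65 / 1.349 = 8.642 rad/s.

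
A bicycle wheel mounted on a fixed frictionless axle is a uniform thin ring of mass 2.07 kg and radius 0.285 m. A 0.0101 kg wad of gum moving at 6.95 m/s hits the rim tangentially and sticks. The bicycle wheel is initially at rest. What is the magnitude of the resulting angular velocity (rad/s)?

|ω_f| ≈ 0.118 rad/s

About the axle the impulsive forces during the collision are internal, so angular momentum about that axis is conserved.
I_p = (2.07)(0.285)² = 0.1681 kg·m². Taking the sense of the wad of gum's angular momentum as positive, L_{wad} = m v R = (0.0101)(6.95)(0.285) = 0.02001 kg·m²/s.
L_i = 0 + 0.02001 = 0.02001 kg·m²/s.
After sticking, I_f = I_p + m R² = 0.1681 + (0.0101)(0.285)² = 0.1690 kg·m².
ω_f = L_i / I_f = 0.02001 / 0.1690 = 0.1184 rad/s.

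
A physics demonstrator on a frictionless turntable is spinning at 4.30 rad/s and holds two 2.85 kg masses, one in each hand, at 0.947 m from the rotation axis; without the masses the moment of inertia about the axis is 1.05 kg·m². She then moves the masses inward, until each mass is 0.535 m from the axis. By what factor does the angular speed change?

ω₂/ω₁ ≈ 2.30

No external torque acts about the spin axis, so angular momentum is conserved.
I₁ = 1.05 + 2(2.85)(0.947)² = 6.162 kg·m²; I₂ = 1.05 + 2(2.85)(0.535)² = 2.681 kg·m².
ω₂/ω₁ = I₁/I₂ = 6.162 / 2.681 = 2.298.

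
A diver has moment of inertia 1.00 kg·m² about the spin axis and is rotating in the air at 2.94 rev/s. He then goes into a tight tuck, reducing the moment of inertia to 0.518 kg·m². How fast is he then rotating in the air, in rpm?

ω₂ ≈ 341 rpm

No external torque acts about the spin axis, so angular momentum is conserved.
ω₂ = I₁ω₁ / I₂ = (1.000)(2.94 rev/s) / (0.5180) = 5.676 rev/s = 340.5 rpm.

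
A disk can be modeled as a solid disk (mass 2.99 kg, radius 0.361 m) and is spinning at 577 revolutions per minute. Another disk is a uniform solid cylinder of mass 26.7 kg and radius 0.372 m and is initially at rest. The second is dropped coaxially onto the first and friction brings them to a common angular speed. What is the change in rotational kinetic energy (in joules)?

ΔKE ≈ -322 J

No external torque acts about the common axis, so total angular momentum is conserved.
Moments of inertia: I_A = ½(2.99)(0.361)² = 0.1948 kg·m²; I_B = ½(26.7)(0.372)² = 1.847 kg·m².
Taking A's sense as positive: L = (0.1948)(577) = 112.4 kg·m²·rpm.
Combined I = 0.1948 + 1.847 = 2.042 kg·m².
ω_f = L / I = 112.4 / 2.042 = 55.05 rpm.
KE_i = ½ΣIω² = 355.7 J; KE_f = ½(2.042)(5.764)² = 33.93 J.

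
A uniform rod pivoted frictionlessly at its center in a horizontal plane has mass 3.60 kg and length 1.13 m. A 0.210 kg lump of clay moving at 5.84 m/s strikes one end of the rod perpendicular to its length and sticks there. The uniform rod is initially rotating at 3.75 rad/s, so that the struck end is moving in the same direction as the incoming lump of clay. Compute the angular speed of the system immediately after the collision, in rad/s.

|ω_f| ≈ 4.73 rad/s

The axle reaction passes through the pivot and exerts no torque about it; angular momentum about the pivot is conserved through the impact.
I_p = (1/12)(3.60)(1.13)² = 0.3831 kg·m². Taking the sense of the lump of clay's angular momentum as positive, L_{lump} = m v R = (0.210)(5.84)(1.13/2) = 0.6929 kg·m²/s.
L_i = +I_p ω_p + m v R = +(0.3831)(3.75) + 0.6929 = 2.129 kg·m²/s.
After sticking, I_f = I_p + m R² = 0.3831 + (0.210)(1.13/2)² = 0.4501 kg·m².
ω_f = L_i / I_f = 2.129 / 0.4501 = 4.731 rad/s.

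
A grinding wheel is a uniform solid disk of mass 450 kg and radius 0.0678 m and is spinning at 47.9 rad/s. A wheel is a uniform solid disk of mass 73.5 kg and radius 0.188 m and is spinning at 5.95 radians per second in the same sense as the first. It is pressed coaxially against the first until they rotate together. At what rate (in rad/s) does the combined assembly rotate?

No external torque acts about the common axis, so total angular momentum is conserved.
Moments of inertia: I_A = ½(450)(0.0678)² = 1.034 kg·m²; I_B = ½(73.5)(0.188)² = 1.299 kg·m².
Taking A's sense as positive: L = (1.034)(47.9) + (1.299)(5.95) = 57.27 kg·m²·rad/s.
Combined I = 1.034 + 1.299 = 2.333 kg·m².
ω_f = L / I = 57.27 / 2.333 = 24.55 rad/s.

|ω_f| ≈ 24.5 rad/s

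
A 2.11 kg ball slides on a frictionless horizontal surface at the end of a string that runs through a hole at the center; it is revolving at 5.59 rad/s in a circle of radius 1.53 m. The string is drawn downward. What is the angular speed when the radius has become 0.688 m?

ω₂ ≈ 27.6 rad/s

No torque about the axis ⇒ m r₁² ω₁ = m r₂² ω₂.
ω₂ = ω₁ (r₁/r₂)² = (5.59)(1.53/0.688)² = 27.65 rad/s.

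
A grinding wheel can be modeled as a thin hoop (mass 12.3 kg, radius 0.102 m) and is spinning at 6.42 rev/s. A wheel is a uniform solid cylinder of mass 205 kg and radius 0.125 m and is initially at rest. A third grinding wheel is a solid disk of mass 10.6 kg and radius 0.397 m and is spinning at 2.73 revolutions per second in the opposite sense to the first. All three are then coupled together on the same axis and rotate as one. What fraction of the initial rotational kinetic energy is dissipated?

No external torque acts about the common axis, so total angular momentum is conserved.
Moments of inertia: I_A = (12.3)(0.102)² = 0.1280 kg·m²; I_B = ½(205)(0.125)² = 1.602 kg·m²; I_C = ½(10.6)(0.397)² = 0.8353 kg·m².
Taking A's sense as positive: L = (0.1280)(6.42) − (0.8353)(2.73) = -1.459 kg·m²·rev/s.
Combined I = 0.1280 + 1.602 + 0.8353 = 2.565 kg·m².
ω_f = L / I = -1.459 / 2.565 = -0.5688 rev/s.
KE_i = ½ΣIω² = 227.0 J; KE_f = ½(2.565)(3.574)² = 16.38 J.
Fraction dissipated = (KE_i − KE_f)/KE_i = 0.9278.

fraction ≈ 0.928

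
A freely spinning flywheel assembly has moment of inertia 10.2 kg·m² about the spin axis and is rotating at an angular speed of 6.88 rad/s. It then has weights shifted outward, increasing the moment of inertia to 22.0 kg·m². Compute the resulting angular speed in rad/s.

With no external torque about the axis, L is conserved: I₁ω₁ = I₂ω₂.
ω₂ = I₁ω₁ / I₂ = (10.20)(6.88 rad/s) / (22.00) = 3.190 rad/s.

ω₂ ≈ 3.19 rad/s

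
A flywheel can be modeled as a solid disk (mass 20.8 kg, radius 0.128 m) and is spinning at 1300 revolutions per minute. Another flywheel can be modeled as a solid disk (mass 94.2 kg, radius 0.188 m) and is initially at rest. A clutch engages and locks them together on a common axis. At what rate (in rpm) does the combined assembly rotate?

|ω_f| ≈ 121 rpm

No external torque acts about the common axis, so total angular momentum is conserved.
Moments of inertia: I_A = ½(20.8)(0.128)² = 0.1704 kg·m²; I_B = ½(94.2)(0.188)² = 1.665 kg·m².
Taking A's sense as positive: L = (0.1704)(1300) = 221.5 kg·m²·rpm.
Combined I = 0.1704 + 1.665 = 1.835 kg·m².
ω_f = L / I = 221.5 / 1.835 = 120.7 rpm.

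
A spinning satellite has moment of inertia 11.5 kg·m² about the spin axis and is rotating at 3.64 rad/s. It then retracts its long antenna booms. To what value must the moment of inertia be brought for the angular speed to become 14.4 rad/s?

I₂ ≈ 2.91 kg·m²

Angular momentum about the spin axis is conserved since the torque about it is zero.
I₂ = I₁ω₁ / ω₂ = (11.5)(3.64) / (14.4) = 2.907 kg·m².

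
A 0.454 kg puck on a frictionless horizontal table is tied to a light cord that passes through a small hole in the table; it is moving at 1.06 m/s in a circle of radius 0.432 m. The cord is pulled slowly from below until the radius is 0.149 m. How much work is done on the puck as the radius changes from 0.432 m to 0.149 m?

W ≈ 1.89 J

The only horizontal force on the mass is along the cord (radial), so it exerts no torque about the hole and angular momentum m v r is conserved.
v₂ = v₁ r₁ / r₂ = (1.06)(0.432) / (0.149) = 3.073 m/s.
W = ΔKE = ½m(v₂² − v₁²) = 1.889 J.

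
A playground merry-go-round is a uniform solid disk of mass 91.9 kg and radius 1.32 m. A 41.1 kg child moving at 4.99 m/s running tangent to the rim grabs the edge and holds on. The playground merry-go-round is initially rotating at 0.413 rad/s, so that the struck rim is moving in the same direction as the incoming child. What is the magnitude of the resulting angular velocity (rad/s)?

|ω_f| ≈ 2.00 rad/s

About the axle the impulsive forces during the collision are internal, so angular momentum about that axis is conserved.
I_p = ½(91.9)(1.32)² = 80.06 kg·m². Taking the sense of the child's angular momentum as positive, L_{child} = m v R = (41.1)(4.99)(1.32) = 270.7 kg·m²/s.
L_i = +I_p ω_p + m v R = +(80.06)(0.413) + 270.7 = 303.8 kg·m²/s.
After sticking, I_f = I_p + m R² = 80.06 + (41.1)(1.32)² = 151.7 kg·m².
ω_f = L_i / I_f = 303.8 / 151.7 = 2.003 rad/s.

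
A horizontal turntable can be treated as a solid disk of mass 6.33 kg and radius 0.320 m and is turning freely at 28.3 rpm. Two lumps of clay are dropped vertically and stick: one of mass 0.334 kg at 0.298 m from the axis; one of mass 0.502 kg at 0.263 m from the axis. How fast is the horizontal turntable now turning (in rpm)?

The added mass arrives with no angular momentum about the axis, and any external torque about the axis is negligible, so the system's angular momentum is conserved.
I_p = ½(6.33)(0.320)² = 0.3241 kg·m².
Added inertia Σmr² = (0.334)(0.298)² + (0.502)(0.263)² = 0.06438 kg·m²; I_f = 0.3241 + 0.06438 = 0.3885 kg·m².
ω_f = I_p ω_i / I_f = (0.3241)(28.3) / 0.3885 = 23.61 rpm.

ω_f ≈ 23.6 rpm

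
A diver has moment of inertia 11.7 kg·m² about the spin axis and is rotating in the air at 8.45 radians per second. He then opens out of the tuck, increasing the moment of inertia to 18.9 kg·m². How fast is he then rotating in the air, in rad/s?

No external torque acts about the spin axis, so angular momentum is conserved.
ω₂ = I₁ω₁ / I₂ = (11.70)(8.45 rad/s) / (18.90) = 5.231 rad/s.

ω₂ ≈ 5.23 rad/s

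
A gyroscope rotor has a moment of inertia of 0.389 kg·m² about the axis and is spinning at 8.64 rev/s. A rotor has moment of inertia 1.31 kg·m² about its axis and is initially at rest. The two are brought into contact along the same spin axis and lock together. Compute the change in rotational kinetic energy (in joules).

ΔKE ≈ -442 J

The coupling torques are internal; angular momentum about the shared axis is conserved.
Taking A's sense as positive: L = (0.3890)(8.64) = 3.361 kg·m²·rev/s.
Combined I = 0.3890 + 1.310 = 1.699 kg·m².
ω_f = L / I = 3.361 / 1.699 = 1.978 rev/s.
KE_i = ½ΣIω² = 573.2 J; KE_f = ½(1.699)(12.43)² = 131.2 J.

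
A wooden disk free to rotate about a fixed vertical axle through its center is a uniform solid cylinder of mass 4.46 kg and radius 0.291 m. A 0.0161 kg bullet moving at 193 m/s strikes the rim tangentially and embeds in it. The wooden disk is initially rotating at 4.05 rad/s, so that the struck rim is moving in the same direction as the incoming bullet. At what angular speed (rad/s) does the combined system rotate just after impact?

The axle reaction passes through the axle and exerts no torque about it; angular momentum about the axle is conserved through the impact.
I_p = ½(4.46)(0.291)² = 0.1888 kg·m². Taking the sense of the bullet's angular momentum as positive, L_{bullet} = m v R = (0.0161)(193)(0.291) = 0.9042 kg·m²/s.
L_i = +I_p ω_p + m v R = +(0.1888)(4.05) + 0.9042 = 1.669 kg·m²/s.
After sticking, I_f = I_p + m R² = 0.1888 + (0.0161)(0.291)² = 0.1902 kg·m².
ω_f = L_i / I_f = 1.669 / 0.1902 = 8.775 rad/s.

|ω_f| ≈ 8.77 rad/s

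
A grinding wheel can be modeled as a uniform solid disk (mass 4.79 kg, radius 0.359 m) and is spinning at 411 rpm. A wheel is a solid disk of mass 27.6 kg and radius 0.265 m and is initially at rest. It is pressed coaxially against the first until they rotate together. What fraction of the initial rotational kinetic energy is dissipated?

fraction ≈ 0.758

No external torque acts about the common axis, so total angular momentum is conserved.
Moments of inertia: I_A = ½(4.79)(0.359)² = 0.3087 kg·m²; I_B = ½(27.6)(0.265)² = 0.9691 kg·m².
Taking A's sense as positive: L = (0.3087)(411) = 126.9 kg·m²·rpm.
Combined I = 0.3087 + 0.9691 = 1.278 kg·m².
ω_f = L / I = 126.9 / 1.278 = 99.28 rpm.
KE_i = ½ΣIω² = 285.9 J; KE_f = ½(1.278)(10.40)² = 69.06 J.
Fraction dissipated = (KE_i − KE_f)/KE_i = 0.7584.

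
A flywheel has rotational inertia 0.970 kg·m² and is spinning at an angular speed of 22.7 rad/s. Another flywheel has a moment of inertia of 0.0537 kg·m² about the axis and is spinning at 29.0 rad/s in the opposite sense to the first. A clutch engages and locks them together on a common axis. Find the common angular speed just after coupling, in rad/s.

|ω_f| ≈ 20.0 rad/s

No external torque acts about the common axis, so total angular momentum is conserved.
Taking A's sense as positive: L = (0.9700)(22.7) − (0.05370)(29.0) = 20.46 kg·m²·rad/s.
Combined I = 0.9700 + 0.05370 = 1.024 kg·m².
ω_f = L / I = 20.46 / 1.024 = 19.99 rad/s.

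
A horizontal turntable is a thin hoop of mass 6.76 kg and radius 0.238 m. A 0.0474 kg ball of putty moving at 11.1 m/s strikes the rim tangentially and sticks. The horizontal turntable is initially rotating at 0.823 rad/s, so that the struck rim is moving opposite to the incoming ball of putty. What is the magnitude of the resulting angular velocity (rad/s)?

|ω_f| ≈ 0.493 rad/s

About the axle the impulsive forces during the collision are internal, so angular momentum about that axis is conserved.
I_p = (6.76)(0.238)² = 0.3829 kg·m². Taking the sense of the ball of putty's angular momentum as positive, L_{ball} = m v R = (0.0474)(11.1)(0.238) = 0.1252 kg·m²/s.
L_i = −I_p ω_p + m v R = −(0.3829)(0.823) + 0.1252 = -0.1899 kg·m²/s.
After sticking, I_f = I_p + m R² = 0.3829 + (0.0474)(0.238)² = 0.3856 kg·m².
ω_f = L_i / I_f = -0.1899 / 0.3856 = -0.4925 rad/s.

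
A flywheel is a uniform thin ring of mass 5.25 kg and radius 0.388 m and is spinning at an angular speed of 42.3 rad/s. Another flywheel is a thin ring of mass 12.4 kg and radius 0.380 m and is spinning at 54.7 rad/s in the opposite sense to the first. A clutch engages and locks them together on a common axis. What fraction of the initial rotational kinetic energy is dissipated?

fraction ≈ 0.762

The coupling torques are internal; angular momentum about the shared axis is conserved.
Moments of inertia: I_A = (5.25)(0.388)² = 0.7904 kg·m²; I_B = (12.4)(0.380)² = 1.791 kg·m².
Taking A's sense as positive: L = (0.7904)(42.3) − (1.791)(54.7) = -64.51 kg·m²·rad/s.
Combined I = 0.7904 + 1.791 = 2.581 kg·m².
ω_f = L / I = -64.51 / 2.581 = -25.00 rad/s.
KE_i = ½ΣIω² = 3386 J; KE_f = ½(2.581)(25.00)² = 806.3 J.
Fraction dissipated = (KE_i − KE_f)/KE_i = 0.7619.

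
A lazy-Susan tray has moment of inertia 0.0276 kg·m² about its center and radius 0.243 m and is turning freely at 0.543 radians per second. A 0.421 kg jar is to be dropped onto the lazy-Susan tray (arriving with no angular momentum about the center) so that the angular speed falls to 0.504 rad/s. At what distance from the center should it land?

No external torque acts about the center; L_before = L_after.
I_p ω_i = (I_p + m r²) ω_f ⇒ m r² = I_p(ω_i/ω_f − 1) = 0.02760(0.543/0.504 − 1) = 0.002136 kg·m².
r = √(0.002136/0.421) = 0.07122 m.

r ≈ 0.0712 m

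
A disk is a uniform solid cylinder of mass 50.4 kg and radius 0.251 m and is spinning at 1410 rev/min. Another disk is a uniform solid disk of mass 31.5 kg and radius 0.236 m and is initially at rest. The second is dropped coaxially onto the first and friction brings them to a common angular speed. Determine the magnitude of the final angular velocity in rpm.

|ω_f| ≈ 908 rpm

The coupling torques are internal; angular momentum about the shared axis is conserved.
Moments of inertia: I_A = ½(50.4)(0.251)² = 1.588 kg·m²; I_B = ½(31.5)(0.236)² = 0.8772 kg·m².
Taking A's sense as positive: L = (1.588)(1410) = 2239 kg·m²·rpm.
Combined I = 1.588 + 0.8772 = 2.465 kg·m².
ω_f = L / I = 2239 / 2.465 = 908.2 rpm.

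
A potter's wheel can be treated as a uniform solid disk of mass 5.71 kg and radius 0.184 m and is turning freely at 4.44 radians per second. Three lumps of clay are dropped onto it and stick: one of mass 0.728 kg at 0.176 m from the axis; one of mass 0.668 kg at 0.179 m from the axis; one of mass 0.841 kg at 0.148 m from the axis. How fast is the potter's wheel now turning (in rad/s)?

The added mass arrives with no angular momentum about the axis, and any external torque about the axis is negligible, so the system's angular momentum is conserved.
I_p = ½(5.71)(0.184)² = 0.09666 kg·m².
Added inertia Σmr² = (0.728)(0.176)² + (0.668)(0.179)² + (0.841)(0.148)² = 0.06238 kg·m²; I_f = 0.09666 + 0.06238 = 0.1590 kg·m².
ω_f = I_p ω_i / I_f = (0.09666)(4.44) / 0.1590 = 2.699 rad/s.

ω_f ≈ 2.70 rad/s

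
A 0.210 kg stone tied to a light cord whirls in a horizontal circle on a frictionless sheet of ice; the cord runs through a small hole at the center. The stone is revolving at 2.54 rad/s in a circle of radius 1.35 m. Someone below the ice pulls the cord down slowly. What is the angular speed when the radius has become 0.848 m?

ω₂ ≈ 6.44 rad/s

The constraining force is radial, so m r² ω about the center is conserved.
ω₂ = ω₁ (r₁/r₂)² = (2.54)(1.35/0.848)² = 6.437 rad/s.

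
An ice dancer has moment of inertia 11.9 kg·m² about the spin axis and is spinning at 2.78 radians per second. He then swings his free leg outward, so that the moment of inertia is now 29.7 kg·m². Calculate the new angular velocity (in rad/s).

ω₂ ≈ 1.11 rad/s

No external torque acts about the spin axis, so angular momentum is conserved.
ω₂ = I₁ω₁ / I₂ = (11.90)(2.78 rad/s) / (29.70) = 1.114 rad/s.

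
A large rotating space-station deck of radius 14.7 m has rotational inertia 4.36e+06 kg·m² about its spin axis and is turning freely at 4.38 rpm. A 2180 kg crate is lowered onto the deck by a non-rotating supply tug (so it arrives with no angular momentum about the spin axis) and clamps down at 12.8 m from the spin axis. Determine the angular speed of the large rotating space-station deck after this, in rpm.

No external torque acts about the spin axis; L_before = L_after.
Added inertia Σmr² = (2180)(12.8)² = 3.572e+05 kg·m²; I_f = 4.360e+06 + 3.572e+05 = 4.717e+06 kg·m².
ω_f = I_p ω_i / I_f = (4.360e+06)(4.38) / 4.717e+06 = 4.048 rpm.

ω_f ≈ 4.05 rpm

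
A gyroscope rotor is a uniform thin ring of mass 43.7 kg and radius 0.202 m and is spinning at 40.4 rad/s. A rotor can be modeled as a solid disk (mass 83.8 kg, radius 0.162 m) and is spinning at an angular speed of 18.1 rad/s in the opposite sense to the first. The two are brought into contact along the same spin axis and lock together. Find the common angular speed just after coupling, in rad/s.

No external torque acts about the common axis, so total angular momentum is conserved.
Moments of inertia: I_A = (43.7)(0.202)² = 1.783 kg·m²; I_B = ½(83.8)(0.162)² = 1.100 kg·m².
Taking A's sense as positive: L = (1.783)(40.4) − (1.100)(18.1) = 52.14 kg·m²·rad/s.
Combined I = 1.783 + 1.100 = 2.883 kg·m².
ω_f = L / I = 52.14 / 2.883 = 18.09 rad/s.

|ω_f| ≈ 18.1 rad/s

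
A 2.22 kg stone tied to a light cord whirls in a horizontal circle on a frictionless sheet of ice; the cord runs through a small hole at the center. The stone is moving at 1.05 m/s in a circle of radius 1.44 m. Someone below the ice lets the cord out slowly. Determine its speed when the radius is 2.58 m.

The only horizontal force on the mass is along the cord (radial), so it exerts no torque about the hole and angular momentum m v r is conserved.
v₂ = v₁ r₁ / r₂ = (1.05)(1.44) / (2.58) = 0.5860 m/s.

v₂ ≈ 0.586 m/s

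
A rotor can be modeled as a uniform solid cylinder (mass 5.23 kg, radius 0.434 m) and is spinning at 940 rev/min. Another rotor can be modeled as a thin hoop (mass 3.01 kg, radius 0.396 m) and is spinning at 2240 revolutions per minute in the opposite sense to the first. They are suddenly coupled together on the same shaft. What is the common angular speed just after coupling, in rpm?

The coupling torques are internal; angular momentum about the shared axis is conserved.
Moments of inertia: I_A = ½(5.23)(0.434)² = 0.4926 kg·m²; I_B = (3.01)(0.396)² = 0.4720 kg·m².
Taking A's sense as positive: L = (0.4926)(940) − (0.4720)(2240) = -594.3 kg·m²·rpm.
Combined I = 0.4926 + 0.4720 = 0.9646 kg·m².
ω_f = L / I = -594.3 / 0.9646 = -616.2 rpm.

|ω_f| ≈ 616 rpm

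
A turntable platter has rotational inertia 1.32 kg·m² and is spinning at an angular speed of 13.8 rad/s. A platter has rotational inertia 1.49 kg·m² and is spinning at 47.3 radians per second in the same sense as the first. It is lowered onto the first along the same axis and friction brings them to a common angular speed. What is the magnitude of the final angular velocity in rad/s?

The coupling torques are internal; angular momentum about the shared axis is conserved.
Taking A's sense as positive: L = (1.320)(13.8) + (1.490)(47.3) = 88.69 kg·m²·rad/s.
Combined I = 1.320 + 1.490 = 2.810 kg·m².
ω_f = L / I = 88.69 / 2.810 = 31.56 rad/s.

|ω_f| ≈ 31.6 rad/s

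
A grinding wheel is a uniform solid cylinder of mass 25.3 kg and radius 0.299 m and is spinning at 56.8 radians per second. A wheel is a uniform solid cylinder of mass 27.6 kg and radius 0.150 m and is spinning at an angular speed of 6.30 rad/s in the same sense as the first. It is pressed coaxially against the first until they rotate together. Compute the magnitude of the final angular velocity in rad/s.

|ω_f| ≈ 45.9 rad/s

The coupling torques are internal; angular momentum about the shared axis is conserved.
Moments of inertia: I_A = ½(25.3)(0.299)² = 1.131 kg·m²; I_B = ½(27.6)(0.150)² = 0.3105 kg·m².
Taking A's sense as positive: L = (1.131)(56.8) + (0.3105)(6.30) = 66.19 kg·m²·rad/s.
Combined I = 1.131 + 0.3105 = 1.441 kg·m².
ω_f = L / I = 66.19 / 1.441 = 45.92 rad/s.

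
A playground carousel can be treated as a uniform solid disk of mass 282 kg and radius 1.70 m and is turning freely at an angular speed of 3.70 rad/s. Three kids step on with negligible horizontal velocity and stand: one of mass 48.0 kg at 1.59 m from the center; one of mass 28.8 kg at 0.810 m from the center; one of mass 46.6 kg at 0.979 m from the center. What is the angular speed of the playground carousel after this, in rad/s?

ω_f ≈ 2.55 rad/s

The added mass arrives with no angular momentum about the center, and any external torque about the center is negligible, so the system's angular momentum is conserved.
I_p = ½(282)(1.70)² = 407.5 kg·m².
Added inertia Σmr² = (48.0)(1.59)² + (28.8)(0.810)² + (46.6)(0.979)² = 184.9 kg·m²; I_f = 407.5 + 184.9 = 592.4 kg·m².
ω_f = I_p ω_i / I_f = (407.5)(3.70) / 592.4 = 2.545 rad/s.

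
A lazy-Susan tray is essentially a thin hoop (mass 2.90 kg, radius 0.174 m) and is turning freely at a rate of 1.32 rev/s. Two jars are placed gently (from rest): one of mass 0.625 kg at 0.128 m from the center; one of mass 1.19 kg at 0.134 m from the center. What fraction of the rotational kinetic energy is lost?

No external torque acts about the center; L_before = L_after.
I_p = (2.90)(0.174)² = 0.08780 kg·m².
Added inertia Σmr² = (0.625)(0.128)² + (1.19)(0.134)² = 0.03161 kg·m²; I_f = 0.08780 + 0.03161 = 0.1194 kg·m².
ω_f = I_p ω_i / I_f = (0.08780)(1.32) / 0.1194 = 0.9706 rev/s.
KE_i = ½(0.08780)(8.294 rad/s)² = 3.020 J; KE_f = ½(0.1194)(6.098)² = 2.220 J.
Fraction lost = 0.2647.

fraction ≈ 0.265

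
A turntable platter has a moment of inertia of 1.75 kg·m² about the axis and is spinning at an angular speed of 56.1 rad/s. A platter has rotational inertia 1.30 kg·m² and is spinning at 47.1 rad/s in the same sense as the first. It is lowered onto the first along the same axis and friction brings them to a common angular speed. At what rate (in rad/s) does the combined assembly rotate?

|ω_f| ≈ 52.3 rad/s

The coupling torques are internal; angular momentum about the shared axis is conserved.
Taking A's sense as positive: L = (1.750)(56.1) + (1.300)(47.1) = 159.4 kg·m²·rad/s.
Combined I = 1.750 + 1.300 = 3.050 kg·m².
ω_f = L / I = 159.4 / 3.050 = 52.26 rad/s.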